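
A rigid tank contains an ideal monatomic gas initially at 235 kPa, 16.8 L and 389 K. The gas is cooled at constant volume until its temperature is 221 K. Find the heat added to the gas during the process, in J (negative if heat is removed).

-2560 J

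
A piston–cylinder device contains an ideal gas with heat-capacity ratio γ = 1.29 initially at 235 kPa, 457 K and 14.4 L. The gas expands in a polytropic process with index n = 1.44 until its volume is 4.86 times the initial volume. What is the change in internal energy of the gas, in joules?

-5850 J

n = P₁V₁/(RT₁) = 235×14.4/(8.314×457) = 0.891 mol.
Polytropic n=1.44: T₂ = T₁(V₁/V₂)^(n−1) = 457×(0.206)^0.44 = 228 K; P₂ = P₁(V₁/V₂)^n = 24.1 kPa.
For an ideal gas ΔU = nCvΔT with Cv = R/(γ−1) = 28.7 J/(mol·K).
ΔU = 0.891×28.7×(228−457) = -5850 J.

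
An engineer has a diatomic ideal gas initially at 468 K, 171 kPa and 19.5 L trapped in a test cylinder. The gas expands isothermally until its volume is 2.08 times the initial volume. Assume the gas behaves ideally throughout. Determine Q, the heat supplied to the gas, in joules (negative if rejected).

2440 J

n = P₁V₁/(RT₁) = 171×19.5/(8.314×468) = 0.857 mol.
Isothermal: T stays 468 K; PV = const ⇒ V₂ = 40.6 L, P₂ = 82.2 kPa.
ΔU = 0 (ideal gas, T constant).
W = nRT ln(V₂/V₁) = 0.857×8.314×468×ln(2.08) = 2440 J.
Q = ΔU + W = 2440 J.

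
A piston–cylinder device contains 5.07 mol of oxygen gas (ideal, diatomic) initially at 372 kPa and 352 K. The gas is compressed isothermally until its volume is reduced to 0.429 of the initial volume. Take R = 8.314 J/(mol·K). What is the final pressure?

V₁ = nRT₁/P₁ = 5.07×8.314×352/372 = 39.9 L.
Isothermal: T stays 352 K; PV = const ⇒ V₂ = 17.1 L, P₂ = 867 kPa.

867 kPa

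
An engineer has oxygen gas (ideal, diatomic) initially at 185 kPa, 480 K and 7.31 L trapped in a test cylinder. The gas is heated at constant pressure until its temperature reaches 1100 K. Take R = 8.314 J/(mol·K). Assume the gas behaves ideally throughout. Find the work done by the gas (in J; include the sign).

1750 J

n = P₁V₁/(RT₁) = 185×7.31/(8.314×480) = 0.339 mol.
Isobaric: P stays 185 kPa; V/T = const ⇒ T₂ = 1100 K, V₂ = 16.8 L.
W = PΔV = 185×(16.8−7.31) kPa·L = 1750 J.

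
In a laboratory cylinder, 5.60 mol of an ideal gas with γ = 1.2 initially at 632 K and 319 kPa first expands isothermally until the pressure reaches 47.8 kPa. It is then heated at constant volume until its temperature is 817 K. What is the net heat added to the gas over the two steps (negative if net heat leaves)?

98900 J

V₁ = nRT₁/P₁ = 5.60×8.314×632/319 = 92.2 L.
Step 1 — Isothermal: T stays 632 K; PV = const ⇒ V₂ = 616 L, P₂ = 47.8 kPa.
ΔU = 0 (ideal gas, T constant).
W = nRT ln(V₂/V₁) = 5.60×8.314×632×ln(6.67) = 55900 J.
Q = ΔU + W = 55900 J.
State after step 1: P = 47.8 kPa, V = 616 L, T = 632 K.
Step 2 — Isochoric: V stays 616 L; P/T = const ⇒ T₂ = 817 K, P₂ = 61.8 kPa.
W = 0 (no volume change).
ΔU = nCvΔT = 5.60×41.6×(817−632) = 43100 J.
Q = ΔU = 43100 J.
Net over both steps: W = 55900 J, Q = 98900 J, ΔU = 43100 J.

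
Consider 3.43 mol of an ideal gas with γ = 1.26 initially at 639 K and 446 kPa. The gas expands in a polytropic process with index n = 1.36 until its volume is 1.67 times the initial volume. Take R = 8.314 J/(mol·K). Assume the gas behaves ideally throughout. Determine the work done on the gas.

V₁ = nRT₁/P₁ = 3.43×8.314×639/446 = 40.9 L.
Polytropic n=1.36: T₂ = T₁(V₁/V₂)^(n−1) = 639×(0.599)^0.36 = 531 K; P₂ = P₁(V₁/V₂)^n = 222 kPa.
W = (P₁V₁−P₂V₂)/(n−1) = (446×40.9−222×68.2)/0.36 = 8530 J.
Work done on the gas = −W_by = -8530 J.

-8530 J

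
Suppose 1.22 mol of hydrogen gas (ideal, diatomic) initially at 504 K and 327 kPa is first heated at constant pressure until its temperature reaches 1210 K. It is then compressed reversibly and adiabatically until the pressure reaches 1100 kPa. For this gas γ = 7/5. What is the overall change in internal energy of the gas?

30600 J

V₁ = nRT₁/P₁ = 1.22×8.314×504/327 = 15.6 L.
Step 1 — Isobaric: P stays 327 kPa; V/T = const ⇒ T₂ = 1210 K, V₂ = 37.5 L.
W = PΔV = 327×(37.5−15.6) kPa·L = 7160 J.
ΔU = nCvΔT = 1.22×20.8×(1210−504) = 17900 J.
Q = ΔU + W = nCpΔT = 25100 J.
State after step 1: P = 327 kPa, V = 37.5 L, T = 1210 K.
Step 2 — Adiabatic: T₂/T₁ = (P₂/P₁)^((γ−1)/γ) ⇒ T₂ = 1210×(3.36)^0.286 = 1710 K; V₂ = 15.8 L.
ΔU = nCvΔT = 1.22×20.8×(1710−1210) = 12700 J.
Q = 0 for an adiabatic process, so W = −ΔU = -12700 J.
Net over both steps: W = -5550 J, Q = 25100 J, ΔU = 30600 J.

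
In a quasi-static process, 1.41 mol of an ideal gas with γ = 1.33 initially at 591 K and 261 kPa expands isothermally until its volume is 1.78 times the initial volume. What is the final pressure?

147 kPa

V₁ = nRT₁/P₁ = 1.41×8.314×591/261 = 26.5 L.
Isothermal: T stays 591 K; PV = const ⇒ V₂ = 47.2 L, P₂ = 147 kPa.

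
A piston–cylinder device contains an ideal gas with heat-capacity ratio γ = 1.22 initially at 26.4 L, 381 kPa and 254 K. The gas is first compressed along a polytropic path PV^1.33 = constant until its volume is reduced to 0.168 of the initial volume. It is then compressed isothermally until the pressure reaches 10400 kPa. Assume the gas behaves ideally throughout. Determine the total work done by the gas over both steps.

n = P₁V₁/(RT₁) = 381×26.4/(8.314×254) = 4.76 mol.
Step 1 — Polytropic n=1.33: T₂ = T₁(V₁/V₂)^(n−1) = 254×(5.95)^0.33 = 458 K; P₂ = P₁(V₁/V₂)^n = 4090 kPa.
W = (P₁V₁−P₂V₂)/(n−1) = (381×26.4−4090×4.44)/0.33 = -24400 J.
ΔU = nCvΔT = 4.76×37.8×(458−254) = 36600 J.
Q = ΔU + W = 12200 J.
State after step 1: P = 4090 kPa, V = 4.44 L, T = 458 K.
Step 2 — Isothermal: T stays 458 K; PV = const ⇒ V₂ = 1.74 L, P₂ = 10400 kPa.
ΔU = 0 (ideal gas, T constant).
W = nRT ln(V₂/V₁) = 4.76×8.314×458×ln(0.393) = -16900 J.
Q = ΔU + W = -16900 J.
Net over both steps: W = -41400 J, Q = -4710 J, ΔU = 36600 J.

-41400 J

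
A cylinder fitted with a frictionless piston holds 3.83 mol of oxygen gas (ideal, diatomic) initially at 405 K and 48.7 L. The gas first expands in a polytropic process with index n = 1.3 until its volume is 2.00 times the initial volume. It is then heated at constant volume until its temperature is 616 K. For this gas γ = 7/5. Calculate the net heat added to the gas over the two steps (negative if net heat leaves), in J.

24900 J

P₁ = nRT₁/V₁ = 3.83×8.314×405/48.7 = 265 kPa.
Step 1 — Polytropic n=1.3: T₂ = T₁(V₁/V₂)^(n−1) = 405×(0.500)^0.30 = 329 K; P₂ = P₁(V₁/V₂)^n = 108 kPa.
W = (P₁V₁−P₂V₂)/(n−1) = (265×48.7−108×97.4)/0.30 = 8070 J.
ΔU = nCvΔT = 3.83×20.8×(329−405) = -6050 J.
Q = ΔU + W = 2020 J.
State after step 1: P = 108 kPa, V = 97.4 L, T = 329 K.
Step 2 — Isochoric: V stays 97.4 L; P/T = const ⇒ T₂ = 616 K, P₂ = 201 kPa.
W = 0 (no volume change).
ΔU = nCvΔT = 3.83×20.8×(616−329) = 22900 J.
Q = ΔU = 22900 J.
Net over both steps: W = 8070 J, Q = 24900 J, ΔU = 16800 J.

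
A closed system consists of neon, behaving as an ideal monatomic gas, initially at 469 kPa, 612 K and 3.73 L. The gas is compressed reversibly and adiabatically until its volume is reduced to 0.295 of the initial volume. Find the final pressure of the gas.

3590 kPa

Adiabatic: TV^(γ−1) = const ⇒ T₂ = 612×(3.39)^0.667 = 1380 K; PV^γ = const ⇒ P₂ = 3590 kPa.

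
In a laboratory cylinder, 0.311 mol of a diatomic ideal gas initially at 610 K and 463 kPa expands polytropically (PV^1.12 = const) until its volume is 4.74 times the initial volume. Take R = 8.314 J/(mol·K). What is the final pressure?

V₁ = nRT₁/P₁ = 0.311×8.314×610/463 = 3.41 L.
Polytropic n=1.12: T₂ = T₁(V₁/V₂)^(n−1) = 610×(0.211)^0.12 = 506 K; P₂ = P₁(V₁/V₂)^n = 81.0 kPa.

81.0 kPa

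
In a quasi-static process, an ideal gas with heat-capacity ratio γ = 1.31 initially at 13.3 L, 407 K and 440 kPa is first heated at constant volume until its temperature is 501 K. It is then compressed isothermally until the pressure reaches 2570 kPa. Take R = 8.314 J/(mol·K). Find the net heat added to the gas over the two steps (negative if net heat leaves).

-6860 J

n = P₁V₁/(RT₁) = 440×13.3/(8.314×407) = 1.73 mol.
Step 1 — Isochoric: V stays 13.3 L; P/T = const ⇒ T₂ = 501 K, P₂ = 542 kPa.
W = 0 (no volume change).
ΔU = nCvΔT = 1.73×26.8×(501−407) = 4360 J.
Q = ΔU = 4360 J.
State after step 1: P = 542 kPa, V = 13.3 L, T = 501 K.
Step 2 — Isothermal: T stays 501 K; PV = const ⇒ V₂ = 2.80 L, P₂ = 2570 kPa.
ΔU = 0 (ideal gas, T constant).
W = nRT ln(V₂/V₁) = 1.73×8.314×501×ln(0.211) = -11200 J.
Q = ΔU + W = -11200 J.
Net over both steps: W = -11200 J, Q = -6860 J, ΔU = 4360 J.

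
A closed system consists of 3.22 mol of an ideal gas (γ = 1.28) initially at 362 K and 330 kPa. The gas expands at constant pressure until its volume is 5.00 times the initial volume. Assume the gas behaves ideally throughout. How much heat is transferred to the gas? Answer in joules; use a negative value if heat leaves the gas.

177000 J

V₁ = nRT₁/P₁ = 3.22×8.314×362/330 = 29.4 L.
Isobaric: P stays 330 kPa; V/T = const ⇒ T₂ = 1810 K, V₂ = 147 L.
W = PΔV = 330×(147−29.4) kPa·L = 38800 J.
ΔU = nCvΔT = 3.22×29.7×(1810−362) = 138000 J.
Q = ΔU + W = nCpΔT = 177000 J.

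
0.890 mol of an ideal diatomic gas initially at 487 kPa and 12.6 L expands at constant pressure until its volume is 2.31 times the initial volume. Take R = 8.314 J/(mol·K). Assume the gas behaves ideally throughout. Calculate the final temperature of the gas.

1920 K

T₁ = P₁V₁/(nR) = 487×12.6/(0.890×8.314) = 829 K.
Isobaric: P stays 487 kPa; V/T = const ⇒ T₂ = 1920 K, V₂ = 29.1 L.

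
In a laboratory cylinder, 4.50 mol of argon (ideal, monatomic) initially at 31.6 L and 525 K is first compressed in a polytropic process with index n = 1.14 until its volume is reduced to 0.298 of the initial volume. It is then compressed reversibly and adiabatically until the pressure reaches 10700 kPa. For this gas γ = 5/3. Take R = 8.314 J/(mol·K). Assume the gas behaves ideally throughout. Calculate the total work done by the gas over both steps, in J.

P₁ = nRT₁/V₁ = 4.50×8.314×525/31.6 = 622 kPa.
Step 1 — Polytropic n=1.14: T₂ = T₁(V₁/V₂)^(n−1) = 525×(3.36)^0.14 = 622 K; P₂ = P₁(V₁/V₂)^n = 2470 kPa.
W = (P₁V₁−P₂V₂)/(n−1) = (622×31.6−2470×9.42)/0.14 = -25900 J.
ΔU = nCvΔT = 4.50×12.5×(622−525) = 5440 J.
Q = ΔU + W = -20500 J.
State after step 1: P = 2470 kPa, V = 9.42 L, T = 622 K.
Step 2 — Adiabatic: T₂/T₁ = (P₂/P₁)^((γ−1)/γ) ⇒ T₂ = 622×(4.33)^0.400 = 1120 K; V₂ = 3.91 L.
ΔU = nCvΔT = 4.50×12.5×(1120−622) = 27800 J.
Q = 0 for an adiabatic process, so W = −ΔU = -27800 J.
Net over both steps: W = -53700 J, Q = -20500 J, ΔU = 33300 J.

-53700 J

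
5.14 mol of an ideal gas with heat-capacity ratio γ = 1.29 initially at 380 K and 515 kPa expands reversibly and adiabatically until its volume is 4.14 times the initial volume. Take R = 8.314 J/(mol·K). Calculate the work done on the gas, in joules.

-18900 J

V₁ = nRT₁/P₁ = 5.14×8.314×380/515 = 31.5 L.
Adiabatic: TV^(γ−1) = const ⇒ T₂ = 380×(0.242)^0.290 = 252 K; PV^γ = const ⇒ P₂ = 82.4 kPa.
ΔU = nCvΔT = 5.14×28.7×(252−380) = -18900 J.
Q = 0 for an adiabatic process, so W = −ΔU = 18900 J.
Work done on the gas = −W_by = -18900 J.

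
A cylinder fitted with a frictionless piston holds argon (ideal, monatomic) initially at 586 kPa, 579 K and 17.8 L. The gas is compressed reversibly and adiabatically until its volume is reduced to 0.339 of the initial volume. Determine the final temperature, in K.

1190 K

Adiabatic: TV^(γ−1) = const ⇒ T₂ = 579×(2.95)^0.667 = 1190 K; PV^γ = const ⇒ P₂ = 3560 kPa.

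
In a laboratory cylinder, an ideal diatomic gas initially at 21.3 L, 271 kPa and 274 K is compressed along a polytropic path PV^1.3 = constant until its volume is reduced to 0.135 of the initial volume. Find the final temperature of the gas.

Polytropic n=1.3: T₂ = T₁(V₁/V₂)^(n−1) = 274×(7.41)^0.30 = 500 K; P₂ = P₁(V₁/V₂)^n = 3660 kPa.

500 K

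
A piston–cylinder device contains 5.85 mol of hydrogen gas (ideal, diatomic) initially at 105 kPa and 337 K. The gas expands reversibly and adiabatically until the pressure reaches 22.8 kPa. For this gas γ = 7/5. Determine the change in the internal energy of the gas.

-14500 J

V₁ = nRT₁/P₁ = 5.85×8.314×337/105 = 156 L.
Adiabatic: T₂/T₁ = (P₂/P₁)^((γ−1)/γ) ⇒ T₂ = 337×(0.217)^0.286 = 218 K; V₂ = 465 L.
For an ideal gas ΔU = nCvΔT with Cv = (5/2)R = 20.8 J/(mol·K).
ΔU = 5.85×20.8×(218−337) = -14500 J.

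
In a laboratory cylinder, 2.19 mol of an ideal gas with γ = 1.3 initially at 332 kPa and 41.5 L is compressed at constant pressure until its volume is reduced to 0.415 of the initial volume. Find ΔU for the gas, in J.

-26900 J

T₁ = P₁V₁/(nR) = 332×41.5/(2.19×8.314) = 757 K.
Isobaric: P stays 332 kPa; V/T = const ⇒ T₂ = 314 K, V₂ = 17.2 L.
For an ideal gas ΔU = nCvΔT with Cv = R/(γ−1) = 27.7 J/(mol·K).
ΔU = 2.19×27.7×(314−757) = -26900 J.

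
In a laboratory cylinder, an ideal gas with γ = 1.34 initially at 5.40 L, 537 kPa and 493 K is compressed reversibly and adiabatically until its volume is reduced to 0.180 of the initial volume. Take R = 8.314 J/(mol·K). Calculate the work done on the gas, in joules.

6750 J

n = P₁V₁/(RT₁) = 537×5.40/(8.314×493) = 0.707 mol.
Adiabatic: TV^(γ−1) = const ⇒ T₂ = 493×(5.56)^0.340 = 883 K; PV^γ = const ⇒ P₂ = 5340 kPa.
ΔU = nCvΔT = 0.707×24.5×(883−493) = 6750 J.
Q = 0 for an adiabatic process, so W = −ΔU = -6750 J.
Work done on the gas = −W_by = 6750 J.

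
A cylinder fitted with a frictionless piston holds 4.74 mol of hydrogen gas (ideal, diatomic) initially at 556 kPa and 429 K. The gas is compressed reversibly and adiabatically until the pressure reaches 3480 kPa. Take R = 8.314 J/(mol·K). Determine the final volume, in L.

8.20 L

V₁ = nRT₁/P₁ = 4.74×8.314×429/556 = 30.4 L.
Adiabatic: T₂/T₁ = (P₂/P₁)^((γ−1)/γ) ⇒ T₂ = 429×(6.26)^0.286 = 724 K; V₂ = 8.20 L.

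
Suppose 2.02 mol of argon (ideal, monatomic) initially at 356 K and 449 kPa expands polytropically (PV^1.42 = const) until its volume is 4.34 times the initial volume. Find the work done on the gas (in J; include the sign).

V₁ = nRT₁/P₁ = 2.02×8.314×356/449 = 13.3 L.
Polytropic n=1.42: T₂ = T₁(V₁/V₂)^(n−1) = 356×(0.230)^0.42 = 192 K; P₂ = P₁(V₁/V₂)^n = 55.8 kPa.
W = (P₁V₁−P₂V₂)/(n−1) = (449×13.3−55.8×57.8)/0.42 = 6550 J.
Work done on the gas = −W_by = -6550 J.

-6550 J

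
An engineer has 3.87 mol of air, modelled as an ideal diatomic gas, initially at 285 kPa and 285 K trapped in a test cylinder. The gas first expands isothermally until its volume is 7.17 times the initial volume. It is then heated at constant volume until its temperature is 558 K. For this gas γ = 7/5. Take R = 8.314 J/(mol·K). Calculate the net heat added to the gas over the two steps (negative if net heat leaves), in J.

40000 J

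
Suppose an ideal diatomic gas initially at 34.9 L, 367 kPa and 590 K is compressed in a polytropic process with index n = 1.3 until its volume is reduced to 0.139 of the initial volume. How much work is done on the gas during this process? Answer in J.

n = P₁V₁/(RT₁) = 367×34.9/(8.314×590) = 2.61 mol.
Polytropic n=1.3: T₂ = T₁(V₁/V₂)^(n−1) = 590×(7.19)^0.30 = 1070 K; P₂ = P₁(V₁/V₂)^n = 4770 kPa.
W = (P₁V₁−P₂V₂)/(n−1) = (367×34.9−4770×4.85)/0.30 = -34500 J.
Work done on the gas = −W_by = 34500 J.

34500 J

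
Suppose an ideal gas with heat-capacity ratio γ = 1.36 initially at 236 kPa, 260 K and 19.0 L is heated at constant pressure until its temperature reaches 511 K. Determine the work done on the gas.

n = P₁V₁/(RT₁) = 236×19.0/(8.314×260) = 2.07 mol.
Isobaric: P stays 236 kPa; V/T = const ⇒ T₂ = 511 K, V₂ = 37.3 L.
W = PΔV = 236×(37.3−19.0) kPa·L = 4330 J.
Work done on the gas = −W_by = -4330 J.

-4330 J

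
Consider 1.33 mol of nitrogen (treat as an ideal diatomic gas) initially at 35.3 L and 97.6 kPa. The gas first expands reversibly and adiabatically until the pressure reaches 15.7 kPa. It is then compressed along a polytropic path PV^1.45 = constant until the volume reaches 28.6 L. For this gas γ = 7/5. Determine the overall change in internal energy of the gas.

1490 J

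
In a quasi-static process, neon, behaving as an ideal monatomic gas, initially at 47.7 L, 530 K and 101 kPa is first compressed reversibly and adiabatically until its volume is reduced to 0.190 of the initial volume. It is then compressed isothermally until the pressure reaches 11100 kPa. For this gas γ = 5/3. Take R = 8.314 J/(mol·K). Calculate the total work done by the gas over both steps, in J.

-42800 J

n = P₁V₁/(RT₁) = 101×47.7/(8.314×530) = 1.09 mol.
Step 1 — Adiabatic: TV^(γ−1) = const ⇒ T₂ = 530×(5.26)^0.667 = 1600 K; PV^γ = const ⇒ P₂ = 1610 kPa.
ΔU = nCvΔT = 1.09×12.5×(1600−530) = 14600 J.
Q = 0 for an adiabatic process, so W = −ΔU = -14600 J.
State after step 1: P = 1610 kPa, V = 9.06 L, T = 1600 K.
Step 2 — Isothermal: T stays 1600 K; PV = const ⇒ V₂ = 1.31 L, P₂ = 11100 kPa.
ΔU = 0 (ideal gas, T constant).
W = nRT ln(V₂/V₁) = 1.09×8.314×1600×ln(0.145) = -28200 J.
Q = ΔU + W = -28200 J.
Net over both steps: W = -42800 J, Q = -28200 J, ΔU = 14600 J.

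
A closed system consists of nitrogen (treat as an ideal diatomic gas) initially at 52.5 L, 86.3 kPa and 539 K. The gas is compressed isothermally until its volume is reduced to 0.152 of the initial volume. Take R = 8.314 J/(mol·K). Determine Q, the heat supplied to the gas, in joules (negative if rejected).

n = P₁V₁/(RT₁) = 86.3×52.5/(8.314×539) = 1.01 mol.
Isothermal: T stays 539 K; PV = const ⇒ V₂ = 7.98 L, P₂ = 568 kPa.
ΔU = 0 (ideal gas, T constant).
W = nRT ln(V₂/V₁) = 1.01×8.314×539×ln(0.152) = -8540 J.
Q = ΔU + W = -8540 J.

-8540 J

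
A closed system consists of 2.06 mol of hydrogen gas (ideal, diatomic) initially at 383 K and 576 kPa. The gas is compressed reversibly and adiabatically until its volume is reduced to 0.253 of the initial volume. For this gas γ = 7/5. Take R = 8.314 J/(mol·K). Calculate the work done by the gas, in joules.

-12000 J

V₁ = nRT₁/P₁ = 2.06×8.314×383/576 = 11.4 L.
Adiabatic: TV^(γ−1) = const ⇒ T₂ = 383×(3.95)^0.400 = 664 K; PV^γ = const ⇒ P₂ = 3950 kPa.
ΔU = nCvΔT = 2.06×20.8×(664−383) = 12000 J.
Q = 0 for an adiabatic process, so W = −ΔU = -12000 J.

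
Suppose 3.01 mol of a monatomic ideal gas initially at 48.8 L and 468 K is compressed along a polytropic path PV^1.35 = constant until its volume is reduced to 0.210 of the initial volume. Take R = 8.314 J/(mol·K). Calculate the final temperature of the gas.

808 K

P₁ = nRT₁/V₁ = 3.01×8.314×468/48.8 = 240 kPa.
Polytropic n=1.35: T₂ = T₁(V₁/V₂)^(n−1) = 468×(4.76)^0.35 = 808 K; P₂ = P₁(V₁/V₂)^n = 1970 kPa.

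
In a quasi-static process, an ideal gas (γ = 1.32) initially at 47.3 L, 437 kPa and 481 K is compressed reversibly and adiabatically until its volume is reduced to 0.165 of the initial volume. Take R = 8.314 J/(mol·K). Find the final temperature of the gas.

Adiabatic: TV^(γ−1) = const ⇒ T₂ = 481×(6.06)^0.320 = 856 K; PV^γ = const ⇒ P₂ = 4710 kPa.

856 K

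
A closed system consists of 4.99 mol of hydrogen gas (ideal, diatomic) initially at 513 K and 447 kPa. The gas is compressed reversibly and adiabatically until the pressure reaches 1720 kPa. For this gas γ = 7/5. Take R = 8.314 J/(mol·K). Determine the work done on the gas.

25000 J

V₁ = nRT₁/P₁ = 4.99×8.314×513/447 = 47.6 L.
Adiabatic: T₂/T₁ = (P₂/P₁)^((γ−1)/γ) ⇒ T₂ = 513×(3.85)^0.286 = 754 K; V₂ = 18.2 L.
ΔU = nCvΔT = 4.99×20.8×(754−513) = 25000 J.
Q = 0 for an adiabatic process, so W = −ΔU = -25000 J.
Work done on the gas = −W_by = 25000 J.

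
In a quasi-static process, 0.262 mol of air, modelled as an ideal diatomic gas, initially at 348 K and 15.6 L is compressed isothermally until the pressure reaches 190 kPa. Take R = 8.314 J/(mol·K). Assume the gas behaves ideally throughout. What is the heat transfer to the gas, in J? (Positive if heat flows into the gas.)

-1030 J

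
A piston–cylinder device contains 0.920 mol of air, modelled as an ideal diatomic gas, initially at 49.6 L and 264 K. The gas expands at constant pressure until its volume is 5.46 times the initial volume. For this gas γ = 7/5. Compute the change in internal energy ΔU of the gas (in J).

P₁ = nRT₁/V₁ = 0.920×8.314×264/49.6 = 40.7 kPa.
Isobaric: P stays 40.7 kPa; V/T = const ⇒ T₂ = 1440 K, V₂ = 271 L.
For an ideal gas ΔU = nCvΔT with Cv = (5/2)R = 20.8 J/(mol·K).
ΔU = 0.920×20.8×(1440−264) = 22500 J.

22500 J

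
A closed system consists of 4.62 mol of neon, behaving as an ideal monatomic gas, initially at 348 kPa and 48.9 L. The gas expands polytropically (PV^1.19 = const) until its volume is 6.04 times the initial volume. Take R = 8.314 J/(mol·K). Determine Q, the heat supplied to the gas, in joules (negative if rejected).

18500 J

T₁ = P₁V₁/(nR) = 348×48.9/(4.62×8.314) = 443 K.
Polytropic n=1.19: T₂ = T₁(V₁/V₂)^(n−1) = 443×(0.166)^0.19 = 315 K; P₂ = P₁(V₁/V₂)^n = 40.9 kPa.
W = (P₁V₁−P₂V₂)/(n−1) = (348×48.9−40.9×295)/0.19 = 25900 J.
ΔU = nCvΔT = 4.62×12.5×(315−443) = -7390 J.
Q = ΔU + W = 18500 J.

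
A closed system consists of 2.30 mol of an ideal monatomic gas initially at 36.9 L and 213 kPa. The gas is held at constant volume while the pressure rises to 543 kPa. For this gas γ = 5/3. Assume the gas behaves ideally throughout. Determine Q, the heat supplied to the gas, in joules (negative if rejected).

18300 J

T₁ = P₁V₁/(nR) = 213×36.9/(2.30×8.314) = 411 K.
Isochoric: V stays 36.9 L; P/T = const ⇒ T₂ = 1050 K, P₂ = 543 kPa.
W = 0 (no volume change).
ΔU = nCvΔT = 2.30×12.5×(1050−411) = 18300 J.
Q = ΔU = 18300 J.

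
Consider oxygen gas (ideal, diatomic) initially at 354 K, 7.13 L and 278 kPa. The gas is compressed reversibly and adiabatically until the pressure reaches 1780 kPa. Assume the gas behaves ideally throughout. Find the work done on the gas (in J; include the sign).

3470 J

n = P₁V₁/(RT₁) = 278×7.13/(8.314×354) = 0.673 mol.
Adiabatic: T₂/T₁ = (P₂/P₁)^((γ−1)/γ) ⇒ T₂ = 354×(6.40)^0.286 = 602 K; V₂ = 1.89 L.
ΔU = nCvΔT = 0.673×20.8×(602−354) = 3470 J.
Q = 0 for an adiabatic process, so W = −ΔU = -3470 J.
Work done on the gas = −W_by = 3470 J.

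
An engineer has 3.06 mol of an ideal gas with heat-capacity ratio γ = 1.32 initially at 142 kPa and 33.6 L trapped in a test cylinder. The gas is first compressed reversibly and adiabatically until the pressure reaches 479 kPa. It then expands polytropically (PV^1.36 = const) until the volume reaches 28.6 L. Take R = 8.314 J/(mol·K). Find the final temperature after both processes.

T₁ = P₁V₁/(nR) = 142×33.6/(3.06×8.314) = 188 K.
Step 1 — Adiabatic: T₂/T₁ = (P₂/P₁)^((γ−1)/γ) ⇒ T₂ = 188×(3.37)^0.242 = 252 K; V₂ = 13.4 L.
ΔU = nCvΔT = 3.06×26.0×(252−188) = 5110 J.
Q = 0 for an adiabatic process, so W = −ΔU = -5110 J.
State after step 1: P = 479 kPa, V = 13.4 L, T = 252 K.
Step 2 — Polytropic n=1.36: T₂ = T₁(V₁/V₂)^(n−1) = 252×(0.468)^0.36 = 192 K; P₂ = P₁(V₁/V₂)^n = 170 kPa.
W = (P₁V₁−P₂V₂)/(n−1) = (479×13.4−170×28.6)/0.36 = 4260 J.
ΔU = nCvΔT = 3.06×26.0×(192−252) = -4790 J.
Q = ΔU + W = -532 J.
Net over both steps: W = -851 J, Q = -532 J, ΔU = 319 J.

192 K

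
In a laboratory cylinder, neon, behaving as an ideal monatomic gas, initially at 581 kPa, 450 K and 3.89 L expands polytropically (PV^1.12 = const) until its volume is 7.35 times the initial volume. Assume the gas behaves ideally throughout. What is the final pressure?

Polytropic n=1.12: T₂ = T₁(V₁/V₂)^(n−1) = 450×(0.136)^0.12 = 354 K; P₂ = P₁(V₁/V₂)^n = 62.2 kPa.

62.2 kPa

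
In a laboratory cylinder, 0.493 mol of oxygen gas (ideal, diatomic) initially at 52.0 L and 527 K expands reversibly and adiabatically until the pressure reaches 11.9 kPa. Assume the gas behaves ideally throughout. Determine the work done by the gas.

P₁ = nRT₁/V₁ = 0.493×8.314×527/52.0 = 41.5 kPa.
Adiabatic: T₂/T₁ = (P₂/P₁)^((γ−1)/γ) ⇒ T₂ = 527×(0.286)^0.286 = 369 K; V₂ = 127 L.
ΔU = nCvΔT = 0.493×20.8×(369−527) = -1620 J.
Q = 0 for an adiabatic process, so W = −ΔU = 1620 J.

1620 J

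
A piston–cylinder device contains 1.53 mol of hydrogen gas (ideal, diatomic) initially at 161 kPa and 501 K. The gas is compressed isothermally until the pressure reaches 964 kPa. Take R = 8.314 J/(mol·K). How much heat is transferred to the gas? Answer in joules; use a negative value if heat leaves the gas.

-11400 J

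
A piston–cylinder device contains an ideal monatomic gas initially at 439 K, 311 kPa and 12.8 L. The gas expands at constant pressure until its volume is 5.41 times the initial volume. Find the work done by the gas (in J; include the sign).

n = P₁V₁/(RT₁) = 311×12.8/(8.314×439) = 1.09 mol.
Isobaric: P stays 311 kPa; V/T = const ⇒ T₂ = 2370 K, V₂ = 69.2 L.
W = PΔV = 311×(69.2−12.8) kPa·L = 17600 J.

17600 J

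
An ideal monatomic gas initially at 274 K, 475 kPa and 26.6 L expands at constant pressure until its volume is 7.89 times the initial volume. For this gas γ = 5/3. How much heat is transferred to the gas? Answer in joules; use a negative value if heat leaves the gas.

n = P₁V₁/(RT₁) = 475×26.6/(8.314×274) = 5.55 mol.
Isobaric: P stays 475 kPa; V/T = const ⇒ T₂ = 2160 K, V₂ = 210 L.
W = PΔV = 475×(210−26.6) kPa·L = 87100 J.
ΔU = nCvΔT = 5.55×12.5×(2160−274) = 131000 J.
Q = ΔU + W = nCpΔT = 218000 J.

218000 J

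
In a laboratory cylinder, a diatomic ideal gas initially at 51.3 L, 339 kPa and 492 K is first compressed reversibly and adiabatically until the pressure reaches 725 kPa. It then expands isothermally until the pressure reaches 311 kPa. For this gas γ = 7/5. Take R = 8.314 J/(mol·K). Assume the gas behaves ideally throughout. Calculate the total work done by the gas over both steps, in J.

7740 J

n = P₁V₁/(RT₁) = 339×51.3/(8.314×492) = 4.25 mol.
Step 1 — Adiabatic: T₂/T₁ = (P₂/P₁)^((γ−1)/γ) ⇒ T₂ = 492×(2.14)^0.286 = 611 K; V₂ = 29.8 L.
ΔU = nCvΔT = 4.25×20.8×(611−492) = 10500 J.
Q = 0 for an adiabatic process, so W = −ΔU = -10500 J.
State after step 1: P = 725 kPa, V = 29.8 L, T = 611 K.
Step 2 — Isothermal: T stays 611 K; PV = const ⇒ V₂ = 69.5 L, P₂ = 311 kPa.
ΔU = 0 (ideal gas, T constant).
W = nRT ln(V₂/V₁) = 4.25×8.314×611×ln(2.33) = 18300 J.
Q = ΔU + W = 18300 J.
Net over both steps: W = 7740 J, Q = 18300 J, ΔU = 10500 J.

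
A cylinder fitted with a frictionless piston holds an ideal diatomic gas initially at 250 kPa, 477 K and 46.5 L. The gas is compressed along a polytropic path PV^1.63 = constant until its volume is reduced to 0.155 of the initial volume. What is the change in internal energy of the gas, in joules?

65000 J

n = P₁V₁/(RT₁) = 250×46.5/(8.314×477) = 2.93 mol.
Polytropic n=1.63: T₂ = T₁(V₁/V₂)^(n−1) = 477×(6.45)^0.63 = 1540 K; P₂ = P₁(V₁/V₂)^n = 5220 kPa.
For an ideal gas ΔU = nCvΔT with Cv = (5/2)R = 20.8 J/(mol·K).
ΔU = 2.93×20.8×(1540−477) = 65000 J.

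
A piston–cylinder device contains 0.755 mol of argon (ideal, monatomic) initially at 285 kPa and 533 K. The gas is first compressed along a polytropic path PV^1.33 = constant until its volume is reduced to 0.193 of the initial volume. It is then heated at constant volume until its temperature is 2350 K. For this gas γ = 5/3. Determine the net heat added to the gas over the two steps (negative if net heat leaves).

V₁ = nRT₁/P₁ = 0.755×8.314×533/285 = 11.7 L.
Step 1 — Polytropic n=1.33: T₂ = T₁(V₁/V₂)^(n−1) = 533×(5.18)^0.33 = 917 K; P₂ = P₁(V₁/V₂)^n = 2540 kPa.
W = (P₁V₁−P₂V₂)/(n−1) = (285×11.7−2540×2.27)/0.33 = -7310 J.
ΔU = nCvΔT = 0.755×12.5×(917−533) = 3620 J.
Q = ΔU + W = -3690 J.
State after step 1: P = 2540 kPa, V = 2.27 L, T = 917 K.
Step 2 — Isochoric: V stays 2.27 L; P/T = const ⇒ T₂ = 2350 K, P₂ = 6510 kPa.
W = 0 (no volume change).
ΔU = nCvΔT = 0.755×12.5×(2350−917) = 13500 J.
Q = ΔU = 13500 J.
Net over both steps: W = -7310 J, Q = 9800 J, ΔU = 17100 J.

9800 J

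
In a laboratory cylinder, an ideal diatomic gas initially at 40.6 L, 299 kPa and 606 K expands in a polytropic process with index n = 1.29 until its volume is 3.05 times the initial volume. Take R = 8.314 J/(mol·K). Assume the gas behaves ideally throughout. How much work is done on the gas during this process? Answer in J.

n = P₁V₁/(RT₁) = 299×40.6/(8.314×606) = 2.41 mol.
Polytropic n=1.29: T₂ = T₁(V₁/V₂)^(n−1) = 606×(0.328)^0.29 = 439 K; P₂ = P₁(V₁/V₂)^n = 70.9 kPa.
W = (P₁V₁−P₂V₂)/(n−1) = (299×40.6−70.9×124)/0.29 = 11600 J.
Work done on the gas = −W_by = -11600 J.

-11600 J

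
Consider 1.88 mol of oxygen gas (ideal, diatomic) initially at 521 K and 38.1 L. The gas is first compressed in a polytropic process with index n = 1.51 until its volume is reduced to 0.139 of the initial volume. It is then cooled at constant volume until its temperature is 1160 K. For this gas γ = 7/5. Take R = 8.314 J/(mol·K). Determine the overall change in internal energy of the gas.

25000 J

P₁ = nRT₁/V₁ = 1.88×8.314×521/38.1 = 214 kPa.
Step 1 — Polytropic n=1.51: T₂ = T₁(V₁/V₂)^(n−1) = 521×(7.19)^0.51 = 1430 K; P₂ = P₁(V₁/V₂)^n = 4210 kPa.
W = (P₁V₁−P₂V₂)/(n−1) = (214×38.1−4210×5.30)/0.51 = -27700 J.
ΔU = nCvΔT = 1.88×20.8×(1430−521) = 35300 J.
Q = ΔU + W = 7620 J.
State after step 1: P = 4210 kPa, V = 5.30 L, T = 1430 K.
Step 2 — Isochoric: V stays 5.30 L; P/T = const ⇒ T₂ = 1160 K, P₂ = 3420 kPa.
W = 0 (no volume change).
ΔU = nCvΔT = 1.88×20.8×(1160−1430) = -10400 J.
Q = ΔU = -10400 J.
Net over both steps: W = -27700 J, Q = -2740 J, ΔU = 25000 J.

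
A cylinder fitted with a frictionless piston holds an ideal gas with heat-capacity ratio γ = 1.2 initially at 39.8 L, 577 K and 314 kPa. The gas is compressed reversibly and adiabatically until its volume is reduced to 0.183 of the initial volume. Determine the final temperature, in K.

Adiabatic: TV^(γ−1) = const ⇒ T₂ = 577×(5.46)^0.200 = 810 K; PV^γ = const ⇒ P₂ = 2410 kPa.

810 K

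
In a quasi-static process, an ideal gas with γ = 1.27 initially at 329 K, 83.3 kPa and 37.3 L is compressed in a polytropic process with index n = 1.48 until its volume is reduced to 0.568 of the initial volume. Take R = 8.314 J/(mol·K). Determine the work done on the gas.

2020 J

n = P₁V₁/(RT₁) = 83.3×37.3/(8.314×329) = 1.14 mol.
Polytropic n=1.48: T₂ = T₁(V₁/V₂)^(n−1) = 329×(1.76)^0.48 = 432 K; P₂ = P₁(V₁/V₂)^n = 192 kPa.
W = (P₁V₁−P₂V₂)/(n−1) = (83.3×37.3−192×21.2)/0.48 = -2020 J.
Work done on the gas = −W_by = 2020 J.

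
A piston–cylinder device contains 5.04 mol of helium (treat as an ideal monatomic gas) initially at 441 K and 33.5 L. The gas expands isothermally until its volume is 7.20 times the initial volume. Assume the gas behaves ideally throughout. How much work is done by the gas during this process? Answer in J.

36500 J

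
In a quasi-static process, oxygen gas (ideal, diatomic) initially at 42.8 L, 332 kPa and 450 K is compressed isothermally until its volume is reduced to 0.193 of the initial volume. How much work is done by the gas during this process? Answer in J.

-23400 J

n = P₁V₁/(RT₁) = 332×42.8/(8.314×450) = 3.80 mol.
Isothermal: T stays 450 K; PV = const ⇒ V₂ = 8.26 L, P₂ = 1720 kPa.
W = nRT ln(V₂/V₁) = 3.80×8.314×450×ln(0.193) = -23400 J.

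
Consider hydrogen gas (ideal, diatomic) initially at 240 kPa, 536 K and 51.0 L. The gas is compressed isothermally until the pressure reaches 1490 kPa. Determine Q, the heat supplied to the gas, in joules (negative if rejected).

-22300 J

n = P₁V₁/(RT₁) = 240×51.0/(8.314×536) = 2.75 mol.
Isothermal: T stays 536 K; PV = const ⇒ V₂ = 8.21 L, P₂ = 1490 kPa.
ΔU = 0 (ideal gas, T constant).
W = nRT ln(V₂/V₁) = 2.75×8.314×536×ln(0.161) = -22300 J.
Q = ΔU + W = -22300 J.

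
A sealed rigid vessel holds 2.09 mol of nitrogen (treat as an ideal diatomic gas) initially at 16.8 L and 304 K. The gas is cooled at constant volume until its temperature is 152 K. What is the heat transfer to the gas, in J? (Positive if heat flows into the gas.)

P₁ = nRT₁/V₁ = 2.09×8.314×304/16.8 = 314 kPa.
Isochoric: V stays 16.8 L; P/T = const ⇒ T₂ = 152 K, P₂ = 157 kPa.
W = 0 (no volume change).
ΔU = nCvΔT = 2.09×20.8×(152−304) = -6600 J.
Q = ΔU = -6600 J.

-6600 J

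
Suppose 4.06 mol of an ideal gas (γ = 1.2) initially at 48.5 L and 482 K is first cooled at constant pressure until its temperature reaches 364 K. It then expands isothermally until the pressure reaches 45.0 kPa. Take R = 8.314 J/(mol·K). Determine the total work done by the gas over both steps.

P₁ = nRT₁/V₁ = 4.06×8.314×482/48.5 = 335 kPa.
Step 1 — Isobaric: P stays 335 kPa; V/T = const ⇒ T₂ = 364 K, V₂ = 36.6 L.
W = PΔV = 335×(36.6−48.5) kPa·L = -3980 J.
ΔU = nCvΔT = 4.06×41.6×(364−482) = -19900 J.
Q = ΔU + W = nCpΔT = -23900 J.
State after step 1: P = 335 kPa, V = 36.6 L, T = 364 K.
Step 2 — Isothermal: T stays 364 K; PV = const ⇒ V₂ = 273 L, P₂ = 45.0 kPa.
ΔU = 0 (ideal gas, T constant).
W = nRT ln(V₂/V₁) = 4.06×8.314×364×ln(7.45) = 24700 J.
Q = ΔU + W = 24700 J.
Net over both steps: W = 20700 J, Q = 784 J, ΔU = -19900 J.

20700 J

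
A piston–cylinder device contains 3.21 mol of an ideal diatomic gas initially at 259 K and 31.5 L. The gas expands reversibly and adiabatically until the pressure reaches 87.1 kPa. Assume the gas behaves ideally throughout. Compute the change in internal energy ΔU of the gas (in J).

P₁ = nRT₁/V₁ = 3.21×8.314×259/31.5 = 219 kPa.
Adiabatic: T₂/T₁ = (P₂/P₁)^((γ−1)/γ) ⇒ T₂ = 259×(0.397)^0.286 = 199 K; V₂ = 60.9 L.
For an ideal gas ΔU = nCvΔT with Cv = (5/2)R = 20.8 J/(mol·K).
ΔU = 3.21×20.8×(199−259) = -4010 J.

-4010 J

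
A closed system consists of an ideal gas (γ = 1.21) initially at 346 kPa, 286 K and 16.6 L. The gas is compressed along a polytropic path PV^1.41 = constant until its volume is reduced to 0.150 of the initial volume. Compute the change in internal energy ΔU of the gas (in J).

n = P₁V₁/(RT₁) = 346×16.6/(8.314×286) = 2.42 mol.
Polytropic n=1.41: T₂ = T₁(V₁/V₂)^(n−1) = 286×(6.67)^0.41 = 623 K; P₂ = P₁(V₁/V₂)^n = 5020 kPa.
For an ideal gas ΔU = nCvΔT with Cv = R/(γ−1) = 39.6 J/(mol·K).
ΔU = 2.42×39.6×(623−286) = 32200 J.

32200 J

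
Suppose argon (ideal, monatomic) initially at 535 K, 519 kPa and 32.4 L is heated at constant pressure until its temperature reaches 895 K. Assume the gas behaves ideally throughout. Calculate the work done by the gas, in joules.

11300 J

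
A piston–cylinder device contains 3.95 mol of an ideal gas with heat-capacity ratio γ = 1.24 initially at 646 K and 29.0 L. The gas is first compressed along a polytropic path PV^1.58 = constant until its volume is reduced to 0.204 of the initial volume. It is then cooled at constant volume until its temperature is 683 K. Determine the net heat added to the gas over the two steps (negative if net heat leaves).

-50300 J

P₁ = nRT₁/V₁ = 3.95×8.314×646/29.0 = 732 kPa.
Step 1 — Polytropic n=1.58: T₂ = T₁(V₁/V₂)^(n−1) = 646×(4.90)^0.58 = 1620 K; P₂ = P₁(V₁/V₂)^n = 9020 kPa.
W = (P₁V₁−P₂V₂)/(n−1) = (732×29.0−9020×5.92)/0.58 = -55400 J.
ΔU = nCvΔT = 3.95×34.6×(1620−646) = 134000 J.
Q = ΔU + W = 78500 J.
State after step 1: P = 9020 kPa, V = 5.92 L, T = 1620 K.
Step 2 — Isochoric: V stays 5.92 L; P/T = const ⇒ T₂ = 683 K, P₂ = 3790 kPa.
W = 0 (no volume change).
ΔU = nCvΔT = 3.95×34.6×(683−1620) = -129000 J.
Q = ΔU = -129000 J.
Net over both steps: W = -55400 J, Q = -50300 J, ΔU = 5060 J.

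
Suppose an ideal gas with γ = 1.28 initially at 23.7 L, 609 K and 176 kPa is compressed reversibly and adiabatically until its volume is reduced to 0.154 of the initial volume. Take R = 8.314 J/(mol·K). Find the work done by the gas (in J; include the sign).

n = P₁V₁/(RT₁) = 176×23.7/(8.314×609) = 0.824 mol.
Adiabatic: TV^(γ−1) = const ⇒ T₂ = 609×(6.49)^0.280 = 1030 K; PV^γ = const ⇒ P₂ = 1930 kPa.
ΔU = nCvΔT = 0.824×29.7×(1030−609) = 10300 J.
Q = 0 for an adiabatic process, so W = −ΔU = -10300 J.

-10300 J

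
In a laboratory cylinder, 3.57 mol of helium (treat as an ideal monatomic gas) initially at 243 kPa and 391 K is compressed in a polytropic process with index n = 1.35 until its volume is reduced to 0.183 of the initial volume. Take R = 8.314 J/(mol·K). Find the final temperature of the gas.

V₁ = nRT₁/P₁ = 3.57×8.314×391/243 = 47.8 L.
Polytropic n=1.35: T₂ = T₁(V₁/V₂)^(n−1) = 391×(5.46)^0.35 = 708 K; P₂ = P₁(V₁/V₂)^n = 2410 kPa.

708 K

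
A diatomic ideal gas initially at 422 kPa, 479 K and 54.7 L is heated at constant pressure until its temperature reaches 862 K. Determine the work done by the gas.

18500 J

n = P₁V₁/(RT₁) = 422×54.7/(8.314×479) = 5.80 mol.
Isobaric: P stays 422 kPa; V/T = const ⇒ T₂ = 862 K, V₂ = 98.4 L.
W = PΔV = 422×(98.4−54.7) kPa·L = 18500 J.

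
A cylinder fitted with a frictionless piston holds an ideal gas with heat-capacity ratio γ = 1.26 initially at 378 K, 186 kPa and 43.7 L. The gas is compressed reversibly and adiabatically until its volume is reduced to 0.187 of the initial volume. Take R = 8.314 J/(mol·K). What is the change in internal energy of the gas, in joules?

n = P₁V₁/(RT₁) = 186×43.7/(8.314×378) = 2.59 mol.
Adiabatic: TV^(γ−1) = const ⇒ T₂ = 378×(5.35)^0.260 = 585 K; PV^γ = const ⇒ P₂ = 1540 kPa.
For an ideal gas ΔU = nCvΔT with Cv = R/(γ−1) = 32.0 J/(mol·K).
ΔU = 2.59×32.0×(585−378) = 17100 J.

17100 J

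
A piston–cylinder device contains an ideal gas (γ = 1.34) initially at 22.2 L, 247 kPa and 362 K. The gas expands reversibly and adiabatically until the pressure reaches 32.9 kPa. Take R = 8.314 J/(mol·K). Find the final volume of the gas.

99.9 L

Adiabatic: T₂/T₁ = (P₂/P₁)^((γ−1)/γ) ⇒ T₂ = 362×(0.133)^0.254 = 217 K; V₂ = 99.9 L.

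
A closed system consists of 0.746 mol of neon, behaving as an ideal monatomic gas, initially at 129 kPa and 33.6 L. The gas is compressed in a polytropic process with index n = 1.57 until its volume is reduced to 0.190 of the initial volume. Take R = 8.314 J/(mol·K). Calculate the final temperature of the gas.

T₁ = P₁V₁/(nR) = 129×33.6/(0.746×8.314) = 699 K.
Polytropic n=1.57: T₂ = T₁(V₁/V₂)^(n−1) = 699×(5.26)^0.57 = 1800 K; P₂ = P₁(V₁/V₂)^n = 1750 kPa.

1800 K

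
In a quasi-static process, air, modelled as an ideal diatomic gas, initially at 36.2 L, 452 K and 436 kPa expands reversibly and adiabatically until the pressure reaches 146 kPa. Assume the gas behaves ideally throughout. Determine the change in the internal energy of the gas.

n = P₁V₁/(RT₁) = 436×36.2/(8.314×452) = 4.20 mol.
Adiabatic: T₂/T₁ = (P₂/P₁)^((γ−1)/γ) ⇒ T₂ = 452×(0.335)^0.286 = 331 K; V₂ = 79.1 L.
For an ideal gas ΔU = nCvΔT with Cv = (5/2)R = 20.8 J/(mol·K).
ΔU = 4.20×20.8×(331−452) = -10600 J.

-10600 J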